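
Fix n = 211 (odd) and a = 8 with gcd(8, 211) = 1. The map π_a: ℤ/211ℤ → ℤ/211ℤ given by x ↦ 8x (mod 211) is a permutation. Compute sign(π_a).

Start at x=125: 125 → 156 → 193 → 67 → 114 → 68 → 122 → … (one orbit).
Decompose π into cycles: lengths [70, 70, 70, 1] (4 cycles, including the fixed point 0).
n − c = 211 − 4 = 207; sign = (−1)^207 = -1.
Via Zolotarev, sign(π_{8}) = (8|211) = -1.

-1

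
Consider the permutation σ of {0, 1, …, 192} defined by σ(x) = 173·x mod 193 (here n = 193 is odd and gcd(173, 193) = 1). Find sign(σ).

-1

Start at x=39: 39 → 185 → 160 → 81 → 117 → 169 → 94 → … (one orbit).
Decompose π into cycles: lengths [64, 64, 64, 1] (4 cycles, including the fixed point 0).
193 − 4 = 189 transpositions; sign(π) = (−1)^189 = -1.
Check: (173/193) = -1 by Zolotarev.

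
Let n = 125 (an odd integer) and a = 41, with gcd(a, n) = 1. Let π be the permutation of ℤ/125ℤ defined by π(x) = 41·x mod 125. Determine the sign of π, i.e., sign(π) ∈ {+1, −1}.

Orbit of 71 under x↦41x: [71, 36, 101, 16, 31, 21, 111]… (length divides ord_125(41)).
Decompose π into cycles: lengths [25, 25, 25, 25, 5, 5, 5, 5, 1, 1, 1, 1, 1] (13 cycles, including the fixed point 0).
13 cycles on 125: each ℓ→(−1)^(ℓ−1), product (−1)^112 = +1.

+1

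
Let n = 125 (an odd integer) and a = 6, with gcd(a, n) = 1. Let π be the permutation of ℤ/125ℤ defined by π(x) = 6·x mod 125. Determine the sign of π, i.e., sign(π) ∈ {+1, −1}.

+1

Start at x=81: 81 → 111 → 41 → 121 → 101 → 106 → 11 → … (one orbit).
π_6 has 13 disjoint cycles with lengths [25, 25, 25, 25, 5, 5, 5, 5, 1, 1, 1, 1, 1] on {0,…,124}.
13 cycles on 125: each ℓ→(−1)^(ℓ−1), product (−1)^112 = +1.
Zolotarev: (6|125) = +1, matching the cycle-count sign.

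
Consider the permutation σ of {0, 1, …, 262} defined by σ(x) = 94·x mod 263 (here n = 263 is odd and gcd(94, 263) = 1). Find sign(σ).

-1

Start at x=186: 186 → 126 → 9 → 57 → 98 → 7 → 132 → … (one orbit).
The orbit structure of x ↦ 94x mod 263: 2 orbits of sizes [262, 1].
n − c = 263 − 2 = 261; sign = (−1)^261 = -1.
The Jacobi symbol (94|263) = -1 (Zolotarev) agrees.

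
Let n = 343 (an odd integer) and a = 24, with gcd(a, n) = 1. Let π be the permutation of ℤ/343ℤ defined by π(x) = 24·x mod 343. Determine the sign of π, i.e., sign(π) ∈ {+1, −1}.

Start at x=325: 325 → 254 → 265 → 186 → 5 → 120 → 136 → … (one orbit).
4 cycles of lengths [294, 42, 6, 1].
343 − 4 = 339 transpositions; sign(π) = (−1)^339 = -1.
Zolotarev: (24|343) = -1, matching the cycle-count sign.

-1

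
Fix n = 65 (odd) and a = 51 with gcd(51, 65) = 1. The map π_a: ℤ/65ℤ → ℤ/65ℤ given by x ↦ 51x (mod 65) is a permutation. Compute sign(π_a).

Start at x=1: 1 → 51 → 1 (one orbit).
Cycle type of π: 2×30 + 1×5; total 35 cycles.
35 cycles on 65: each ℓ→(−1)^(ℓ−1), product (−1)^30 = +1.
Via Zolotarev, sign(π_{51}) = (51|65) = +1.

+1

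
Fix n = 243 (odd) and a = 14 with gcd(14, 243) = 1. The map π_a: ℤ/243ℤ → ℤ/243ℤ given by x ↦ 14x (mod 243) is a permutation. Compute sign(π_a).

Start at x=188: 188 → 202 → 155 → 226 → 5 → 70 → 8 → … (one orbit).
Cycle type of π: 162 + 54 + 18 + 6 + 2 + 1; total 6 cycles.
sign(π) = (−1)^{n − #cycles} = (−1)^{243−6} = (−1)^237 = -1.
Check: (14/243) = -1 by Zolotarev.

-1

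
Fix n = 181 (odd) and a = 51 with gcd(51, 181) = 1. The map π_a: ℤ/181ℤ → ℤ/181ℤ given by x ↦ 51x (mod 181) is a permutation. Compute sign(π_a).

-1

Trace 130: π^k(130) = [130, 114, 22, 36, 26, 59, 113] for k=0..6.
Cycle lengths of π_51 on ℤ/181ℤ: [60, 60, 60, 1]; 4 cycles in total.
Σ(ℓ_i−1) = 181−4 = 177; sign = (−1)^177 = -1.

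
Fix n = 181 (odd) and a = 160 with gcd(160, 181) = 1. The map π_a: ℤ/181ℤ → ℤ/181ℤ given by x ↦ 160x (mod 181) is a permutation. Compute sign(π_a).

-1

Start at x=47: 47 → 99 → 93 → 38 → 107 → 106 → 127 → … (one orbit).
π_160 has 2 disjoint cycles with lengths [180, 1] on {0,…,180}.
Σ(ℓ_i−1) = 181−2 = 179; sign = (−1)^179 = -1.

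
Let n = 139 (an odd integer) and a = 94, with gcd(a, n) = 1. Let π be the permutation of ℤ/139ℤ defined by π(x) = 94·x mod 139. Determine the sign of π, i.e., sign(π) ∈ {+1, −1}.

-1

Start at x=84: 84 → 112 → 103 → 91 → 75 → 100 → 87 → … (one orbit).
π_94 has 4 disjoint cycles with lengths [46, 46, 46, 1] on {0,…,138}.
Σ(ℓ_i−1) = 139−4 = 135; sign = (−1)^135 = -1.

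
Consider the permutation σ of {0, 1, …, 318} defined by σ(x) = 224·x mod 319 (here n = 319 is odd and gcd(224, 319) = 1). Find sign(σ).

Orbit of 269 under x↦224x: [269, 284, 135, 254, 114, 16, 75]… (length divides ord_319(224)).
6 cycles of lengths [140, 140, 28, 5, 5, 1].
sign(π) = (−1)^{n − #cycles} = (−1)^{319−6} = (−1)^313 = -1.
(224|319)_J = -1 (Zolotarev's lemma cross-check).

-1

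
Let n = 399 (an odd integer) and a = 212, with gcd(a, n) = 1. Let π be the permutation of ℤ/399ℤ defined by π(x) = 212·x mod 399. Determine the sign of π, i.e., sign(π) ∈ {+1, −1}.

+1

Trace 16: π^k(16) = [16, 200, 106, 128, 4, 50, 226] for k=0..6.
Cycle lengths of π_212 on ℤ/399ℤ: [18, 18, 18, 18, 18, 18, 18, 18, 18, 18, 18, 18, 18, 18, 18, 18, 18, 18, 18, 18, 18, 6, 6, 3, 3, 2, 1]; 27 cycles in total.
With 27 cycles on 399 points, sign = (−1)^{399−27} = +1.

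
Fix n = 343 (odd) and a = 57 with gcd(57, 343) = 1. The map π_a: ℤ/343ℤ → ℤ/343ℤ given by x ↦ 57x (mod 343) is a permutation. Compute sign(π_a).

Orbit of 85 under x↦57x: [85, 43, 50, 106, 211, 22, 225]… (length divides ord_343(57)).
19 cycles of lengths [49, 49, 49, 49, 49, 49, 7, 7, 7, 7, 7, 7, 1, 1, 1, 1, 1, 1, 1].
343 − 19 = 324 transpositions; sign(π) = (−1)^324 = +1.
(57|343)_J = +1 (Zolotarev's lemma cross-check).

+1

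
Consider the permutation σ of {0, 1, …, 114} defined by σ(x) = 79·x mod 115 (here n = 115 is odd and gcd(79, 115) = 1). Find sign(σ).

Trace 96: π^k(96) = [96, 109, 101, 44, 26, 99, 1] for k=0..6.
π_79 has 8 disjoint cycles with lengths [22, 22, 22, 22, 22, 2, 2, 1] on {0,…,114}.
With 8 cycles on 115 points, sign = (−1)^{115−8} = -1.
Zolotarev: (79|115) = -1, matching the cycle-count sign.

-1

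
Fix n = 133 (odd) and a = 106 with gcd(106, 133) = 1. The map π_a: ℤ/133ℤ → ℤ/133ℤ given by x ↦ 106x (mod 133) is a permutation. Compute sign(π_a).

Orbit of 64 under x↦106x: [64, 1, 106]… (length divides ord_133(106)).
The orbit structure of x ↦ 106x mod 133: 49 orbits of sizes [3, 3, 3, 3, 3, 3, 3, 3, 3, 3, 3, 3, 3, 3, 3, 3, 3, 3, 3, 3, 3, 3, 3, 3, 3, 3, 3, 3, 3, 3, 3, 3, 3, 3, 3, 3, 3, 3, 3, 3, 3, 3, 1, 1, 1, 1, 1, 1, 1].
Σ(ℓ_i−1) = 133−49 = 84; sign = (−1)^84 = +1.

+1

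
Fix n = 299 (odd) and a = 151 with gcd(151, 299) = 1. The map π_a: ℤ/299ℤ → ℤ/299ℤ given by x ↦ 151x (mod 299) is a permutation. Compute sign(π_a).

-1

Start at x=27: 27 → 190 → 285 → 278 → 118 → 177 → 116 → … (one orbit).
Cycle type of π: 44×6 + 11×2 + 4×3 + 1; total 12 cycles.
Σ(ℓ_i−1) = 299−12 = 287; sign = (−1)^287 = -1.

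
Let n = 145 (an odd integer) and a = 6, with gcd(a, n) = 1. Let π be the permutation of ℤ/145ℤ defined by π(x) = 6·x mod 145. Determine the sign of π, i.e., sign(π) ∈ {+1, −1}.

Trace 6: π^k(6) = [6, 36, 71, 136, 91, 111, 86] for k=0..6.
15 cycles of lengths [14, 14, 14, 14, 14, 14, 14, 14, 14, 14, 1, 1, 1, 1, 1].
15 cycles on 145: each ℓ→(−1)^(ℓ−1), product (−1)^130 = +1.
Check: (6/145) = +1 by Zolotarev.

+1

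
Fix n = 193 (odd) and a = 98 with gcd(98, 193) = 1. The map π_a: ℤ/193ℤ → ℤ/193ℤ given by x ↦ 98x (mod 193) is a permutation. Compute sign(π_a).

Start at x=48: 48 → 72 → 108 → 162 → 50 → 75 → 16 → … (one orbit).
Cycle lengths of π_98 on ℤ/193ℤ: [96, 96, 1]; 3 cycles in total.
n − c = 193 − 3 = 190; sign = (−1)^190 = +1.
Zolotarev: (98|193) = +1, matching the cycle-count sign.

+1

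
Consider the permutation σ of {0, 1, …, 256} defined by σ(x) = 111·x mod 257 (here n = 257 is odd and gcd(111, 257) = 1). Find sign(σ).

Start at x=16: 16 → 234 → 17 → 88 → 2 → 222 → 227 → … (one orbit).
π_111 has 5 disjoint cycles with lengths [64, 64, 64, 64, 1] on {0,…,256}.
5 cycles on 257: each ℓ→(−1)^(ℓ−1), product (−1)^252 = +1.
Check: (111/257) = +1 by Zolotarev.

+1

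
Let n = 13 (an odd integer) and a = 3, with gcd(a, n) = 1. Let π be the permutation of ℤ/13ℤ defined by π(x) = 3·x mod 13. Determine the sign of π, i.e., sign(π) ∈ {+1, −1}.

Trace 1: π^k(1) = [1, 3, 9] for k=0..2.
Cycle lengths of π_3 on ℤ/13ℤ: [3, 3, 3, 3, 1]; 5 cycles in total.
13 − 5 = 8 transpositions; sign(π) = (−1)^8 = +1.

+1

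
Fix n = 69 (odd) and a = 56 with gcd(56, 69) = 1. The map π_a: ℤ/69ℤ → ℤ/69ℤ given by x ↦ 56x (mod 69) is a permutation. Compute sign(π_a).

Start at x=55: 55 → 44 → 49 → 53 → 1 → 56 → 31 → … (one orbit).
Cycle lengths of π_56 on ℤ/69ℤ: [22, 22, 22, 2, 1]; 5 cycles in total.
sign(π) = (−1)^{n − #cycles} = (−1)^{69−5} = (−1)^64 = +1.
(56|69)_J = +1 (Zolotarev's lemma cross-check).

+1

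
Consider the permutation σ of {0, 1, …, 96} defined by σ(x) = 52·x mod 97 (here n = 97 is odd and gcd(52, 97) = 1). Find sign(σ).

Orbit of 33 under x↦52x: [33, 67, 89, 69, 96, 45, 12]… (length divides ord_97(52)).
Cycle type of π: 32×3 + 1; total 4 cycles.
n − c = 97 − 4 = 93; sign = (−1)^93 = -1.
Via Zolotarev, sign(π_{52}) = (52|97) = -1.

-1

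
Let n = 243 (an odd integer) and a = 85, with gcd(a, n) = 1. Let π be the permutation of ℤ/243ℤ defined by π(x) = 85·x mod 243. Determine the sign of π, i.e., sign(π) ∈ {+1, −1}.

Start at x=220: 220 → 232 → 37 → 229 → 25 → 181 → 76 → … (one orbit).
Cycle lengths of π_85 on ℤ/243ℤ: [81, 81, 27, 27, 9, 9, 3, 3, 1, 1, 1]; 11 cycles in total.
sign(π) = (−1)^{n − #cycles} = (−1)^{243−11} = (−1)^232 = +1.
The Jacobi symbol (85|243) = +1 (Zolotarev) agrees.

+1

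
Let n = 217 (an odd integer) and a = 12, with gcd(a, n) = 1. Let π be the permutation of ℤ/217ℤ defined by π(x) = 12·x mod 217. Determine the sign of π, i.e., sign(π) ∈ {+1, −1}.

+1

Orbit of 149 under x↦12x: [149, 52, 190, 110, 18, 216, 205]… (length divides ord_217(12)).
Cycle type of π: 30×7 + 6 + 1; total 9 cycles.
sign(π) = (−1)^{n − #cycles} = (−1)^{217−9} = (−1)^208 = +1.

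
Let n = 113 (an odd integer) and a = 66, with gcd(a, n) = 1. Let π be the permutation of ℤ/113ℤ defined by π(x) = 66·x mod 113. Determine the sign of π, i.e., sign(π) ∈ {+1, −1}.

Orbit of 63 under x↦66x: [63, 90, 64, 43, 13, 67, 15]… (length divides ord_113(66)).
The orbit structure of x ↦ 66x mod 113: 2 orbits of sizes [112, 1].
2 cycles on 113: each ℓ→(−1)^(ℓ−1), product (−1)^111 = -1.
Zolotarev: (66|113) = -1, matching the cycle-count sign.

-1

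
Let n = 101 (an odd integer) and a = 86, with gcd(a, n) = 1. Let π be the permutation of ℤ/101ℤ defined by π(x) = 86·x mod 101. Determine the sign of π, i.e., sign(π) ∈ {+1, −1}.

-1

Orbit of 14 under x↦86x: [14, 93, 19, 18, 33, 10, 52]… (length divides ord_101(86)).
π_86 has 2 disjoint cycles with lengths [100, 1] on {0,…,100}.
Σ(ℓ_i−1) = 101−2 = 99; sign = (−1)^99 = -1.
Check: (86/101) = -1 by Zolotarev.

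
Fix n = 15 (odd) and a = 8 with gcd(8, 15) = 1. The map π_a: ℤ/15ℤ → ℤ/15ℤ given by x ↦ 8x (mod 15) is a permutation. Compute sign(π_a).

Start at x=4: 4 → 2 → 1 → 8 → 4 (one orbit).
Cycle lengths of π_8 on ℤ/15ℤ: [4, 4, 4, 2, 1]; 5 cycles in total.
With 5 cycles on 15 points, sign = (−1)^{15−5} = +1.
The Jacobi symbol (8|15) = +1 (Zolotarev) agrees.

+1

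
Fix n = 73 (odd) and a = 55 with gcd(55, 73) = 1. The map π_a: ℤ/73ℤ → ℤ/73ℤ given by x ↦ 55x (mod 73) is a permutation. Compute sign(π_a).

+1

Start at x=1: 1 → 55 → 32 → 8 → 2 → 37 → 64 → … (one orbit).
The orbit structure of x ↦ 55x mod 73: 9 orbits of sizes [9, 9, 9, 9, 9, 9, 9, 9, 1].
sign(π) = (−1)^{n − #cycles} = (−1)^{73−9} = (−1)^64 = +1.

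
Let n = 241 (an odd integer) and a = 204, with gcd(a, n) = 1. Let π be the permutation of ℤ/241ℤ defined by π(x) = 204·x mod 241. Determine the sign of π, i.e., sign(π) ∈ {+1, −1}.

Trace 223: π^k(223) = [223, 184, 181, 51, 41, 170, 217] for k=0..6.
The orbit structure of x ↦ 204x mod 241: 2 orbits of sizes [240, 1].
Σ(ℓ_i−1) = 241−2 = 239; sign = (−1)^239 = -1.
Zolotarev: (204|241) = -1, matching the cycle-count sign.

-1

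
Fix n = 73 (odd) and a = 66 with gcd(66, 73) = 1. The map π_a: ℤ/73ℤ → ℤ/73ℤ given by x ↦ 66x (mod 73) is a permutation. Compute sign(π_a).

-1

Trace 27: π^k(27) = [27, 30, 9, 10, 3, 52, 1] for k=0..6.
Decompose π into cycles: lengths [24, 24, 24, 1] (4 cycles, including the fixed point 0).
Σ(ℓ_i−1) = 73−4 = 69; sign = (−1)^69 = -1.
The Jacobi symbol (66|73) = -1 (Zolotarev) agrees.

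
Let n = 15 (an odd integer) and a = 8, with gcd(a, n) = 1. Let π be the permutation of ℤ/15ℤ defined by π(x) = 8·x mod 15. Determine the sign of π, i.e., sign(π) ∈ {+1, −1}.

+1

Trace 2: π^k(2) = [2, 1, 8, 4] for k=0..3.
Cycle lengths of π_8 on ℤ/15ℤ: [4, 4, 4, 2, 1]; 5 cycles in total.
sign(π) = (−1)^{n − #cycles} = (−1)^{15−5} = (−1)^10 = +1.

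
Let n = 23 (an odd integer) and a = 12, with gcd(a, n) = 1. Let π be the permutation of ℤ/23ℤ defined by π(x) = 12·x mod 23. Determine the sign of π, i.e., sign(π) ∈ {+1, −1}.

+1

Start at x=3: 3 → 13 → 18 → 9 → 16 → 8 → 4 → … (one orbit).
Cycle type of π: 11×2 + 1; total 3 cycles.
sign(π) = (−1)^{n − #cycles} = (−1)^{23−3} = (−1)^20 = +1.
Check: (12/23) = +1 by Zolotarev.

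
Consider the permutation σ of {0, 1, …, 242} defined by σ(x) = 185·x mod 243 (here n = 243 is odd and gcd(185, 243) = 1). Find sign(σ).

Start at x=119: 119 → 145 → 95 → 79 → 35 → 157 → 128 → … (one orbit).
The orbit structure of x ↦ 185x mod 243: 6 orbits of sizes [162, 54, 18, 6, 2, 1].
sign(π) = (−1)^{n − #cycles} = (−1)^{243−6} = (−1)^237 = -1.
Zolotarev: (185|243) = -1, matching the cycle-count sign.

-1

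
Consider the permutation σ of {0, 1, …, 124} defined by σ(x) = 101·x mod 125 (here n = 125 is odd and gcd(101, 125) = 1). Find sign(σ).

+1

Orbit of 1 under x↦101x: [1, 101, 76, 51, 26]… (length divides ord_125(101)).
Cycle type of π: 5×20 + 1×25; total 45 cycles.
Σ(ℓ_i−1) = 125−45 = 80; sign = (−1)^80 = +1.
Check: (101/125) = +1 by Zolotarev.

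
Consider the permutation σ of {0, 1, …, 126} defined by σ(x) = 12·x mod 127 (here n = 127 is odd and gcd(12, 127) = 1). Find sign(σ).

-1

Start at x=44: 44 → 20 → 113 → 86 → 16 → 65 → 18 → … (one orbit).
π_12 has 2 disjoint cycles with lengths [126, 1] on {0,…,126}.
n − c = 127 − 2 = 125; sign = (−1)^125 = -1.
Via Zolotarev, sign(π_{12}) = (12|127) = -1.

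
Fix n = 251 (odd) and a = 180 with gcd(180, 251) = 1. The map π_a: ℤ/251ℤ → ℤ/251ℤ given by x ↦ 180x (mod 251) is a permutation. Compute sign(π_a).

Orbit of 181 under x↦180x: [181, 201, 36, 205, 3, 38, 63]… (length divides ord_251(180)).
π_180 has 3 disjoint cycles with lengths [125, 125, 1] on {0,…,250}.
Σ(ℓ_i−1) = 251−3 = 248; sign = (−1)^248 = +1.
Via Zolotarev, sign(π_{180}) = (180|251) = +1.

+1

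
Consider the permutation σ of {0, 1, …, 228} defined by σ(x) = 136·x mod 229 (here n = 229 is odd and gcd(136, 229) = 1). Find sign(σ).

Start at x=185: 185 → 199 → 42 → 216 → 64 → 2 → 43 → … (one orbit).
Decompose π into cycles: lengths [76, 76, 76, 1] (4 cycles, including the fixed point 0).
4 cycles on 229: each ℓ→(−1)^(ℓ−1), product (−1)^225 = -1.

-1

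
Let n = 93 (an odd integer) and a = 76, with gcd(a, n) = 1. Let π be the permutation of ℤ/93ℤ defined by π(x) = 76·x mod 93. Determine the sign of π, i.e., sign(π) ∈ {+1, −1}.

Start at x=10: 10 → 16 → 7 → 67 → 70 → 19 → 49 → … (one orbit).
Cycle lengths of π_76 on ℤ/93ℤ: [15, 15, 15, 15, 15, 15, 1, 1, 1]; 9 cycles in total.
9 cycles on 93: each ℓ→(−1)^(ℓ−1), product (−1)^84 = +1.

+1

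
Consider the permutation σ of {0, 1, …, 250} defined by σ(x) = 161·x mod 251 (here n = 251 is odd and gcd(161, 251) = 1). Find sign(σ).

Orbit of 63 under x↦161x: [63, 103, 17, 227, 152, 125, 45]… (length divides ord_251(161)).
Cycle lengths of π_161 on ℤ/251ℤ: [125, 125, 1]; 3 cycles in total.
sign(π) = (−1)^{n − #cycles} = (−1)^{251−3} = (−1)^248 = +1.
The Jacobi symbol (161|251) = +1 (Zolotarev) agrees.

+1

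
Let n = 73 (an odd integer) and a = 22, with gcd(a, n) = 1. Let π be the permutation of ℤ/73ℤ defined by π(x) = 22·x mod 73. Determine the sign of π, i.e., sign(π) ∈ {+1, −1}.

Trace 22: π^k(22) = [22, 46, 63, 72, 51, 27, 10] for k=0..6.
Decompose π into cycles: lengths [8, 8, 8, 8, 8, 8, 8, 8, 8, 1] (10 cycles, including the fixed point 0).
sign(π) = (−1)^{n − #cycles} = (−1)^{73−10} = (−1)^63 = -1.
The Jacobi symbol (22|73) = -1 (Zolotarev) agrees.

-1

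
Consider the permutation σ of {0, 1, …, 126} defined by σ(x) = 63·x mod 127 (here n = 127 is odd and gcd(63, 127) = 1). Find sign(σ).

Start at x=119: 119 → 4 → 125 → 1 → 63 → 32 → 111 → … (one orbit).
Cycle lengths of π_63 on ℤ/127ℤ: [14, 14, 14, 14, 14, 14, 14, 14, 14, 1]; 10 cycles in total.
With 10 cycles on 127 points, sign = (−1)^{127−10} = -1.
Via Zolotarev, sign(π_{63}) = (63|127) = -1.

-1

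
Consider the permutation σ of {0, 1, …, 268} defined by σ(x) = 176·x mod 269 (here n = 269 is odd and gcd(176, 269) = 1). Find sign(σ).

+1

Start at x=203: 203 → 220 → 253 → 143 → 151 → 214 → 4 → … (one orbit).
Cycle lengths of π_176 on ℤ/269ℤ: [134, 134, 1]; 3 cycles in total.
n − c = 269 − 3 = 266; sign = (−1)^266 = +1.
(176|269)_J = +1 (Zolotarev's lemma cross-check).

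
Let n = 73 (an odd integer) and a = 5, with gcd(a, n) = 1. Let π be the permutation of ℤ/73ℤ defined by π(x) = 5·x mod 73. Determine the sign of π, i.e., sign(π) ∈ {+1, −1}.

Start at x=28: 28 → 67 → 43 → 69 → 53 → 46 → 11 → … (one orbit).
Cycle lengths of π_5 on ℤ/73ℤ: [72, 1]; 2 cycles in total.
With 2 cycles on 73 points, sign = (−1)^{73−2} = -1.

-1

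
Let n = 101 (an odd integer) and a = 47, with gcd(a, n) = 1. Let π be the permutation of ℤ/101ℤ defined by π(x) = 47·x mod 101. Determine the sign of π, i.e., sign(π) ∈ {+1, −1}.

+1

Trace 47: π^k(47) = [47, 88, 96, 68, 65, 25, 64] for k=0..6.
π_47 has 3 disjoint cycles with lengths [50, 50, 1] on {0,…,100}.
sign(π) = (−1)^{n − #cycles} = (−1)^{101−3} = (−1)^98 = +1.
Via Zolotarev, sign(π_{47}) = (47|101) = +1.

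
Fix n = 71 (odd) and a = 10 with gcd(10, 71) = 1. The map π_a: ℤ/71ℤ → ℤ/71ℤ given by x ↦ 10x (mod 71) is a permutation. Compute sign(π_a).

Start at x=57: 57 → 2 → 20 → 58 → 12 → 49 → 64 → … (one orbit).
Cycle type of π: 35×2 + 1; total 3 cycles.
Σ(ℓ_i−1) = 71−3 = 68; sign = (−1)^68 = +1.
Zolotarev: (10|71) = +1, matching the cycle-count sign.

+1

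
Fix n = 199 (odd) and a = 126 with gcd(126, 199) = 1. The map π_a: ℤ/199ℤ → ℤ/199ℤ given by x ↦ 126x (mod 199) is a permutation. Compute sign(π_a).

+1

Start at x=139: 139 → 2 → 53 → 111 → 56 → 91 → 123 → … (one orbit).
Decompose π into cycles: lengths [99, 99, 1] (3 cycles, including the fixed point 0).
With 3 cycles on 199 points, sign = (−1)^{199−3} = +1.
Check: (126/199) = +1 by Zolotarev.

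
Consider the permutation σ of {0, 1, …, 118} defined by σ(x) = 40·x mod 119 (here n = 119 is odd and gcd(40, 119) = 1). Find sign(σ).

+1

Orbit of 62 under x↦40x: [62, 100, 73, 64, 61, 60, 20]… (length divides ord_119(40)).
The orbit structure of x ↦ 40x mod 119: 5 orbits of sizes [48, 48, 16, 6, 1].
With 5 cycles on 119 points, sign = (−1)^{119−5} = +1.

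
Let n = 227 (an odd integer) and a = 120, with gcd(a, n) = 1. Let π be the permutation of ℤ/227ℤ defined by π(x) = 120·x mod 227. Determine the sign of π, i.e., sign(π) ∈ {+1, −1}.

Trace 79: π^k(79) = [79, 173, 103, 102, 209, 110, 34] for k=0..6.
The orbit structure of x ↦ 120x mod 227: 3 orbits of sizes [113, 113, 1].
n − c = 227 − 3 = 224; sign = (−1)^224 = +1.
Via Zolotarev, sign(π_{120}) = (120|227) = +1.

+1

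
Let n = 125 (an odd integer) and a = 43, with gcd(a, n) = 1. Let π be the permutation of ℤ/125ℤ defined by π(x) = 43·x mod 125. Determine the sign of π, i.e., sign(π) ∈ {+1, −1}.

-1

Orbit of 74 under x↦43x: [74, 57, 76, 18, 24, 32, 1]… (length divides ord_125(43)).
Decompose π into cycles: lengths [20, 20, 20, 20, 20, 4, 4, 4, 4, 4, 4, 1] (12 cycles, including the fixed point 0).
sign(π) = (−1)^{n − #cycles} = (−1)^{125−12} = (−1)^113 = -1.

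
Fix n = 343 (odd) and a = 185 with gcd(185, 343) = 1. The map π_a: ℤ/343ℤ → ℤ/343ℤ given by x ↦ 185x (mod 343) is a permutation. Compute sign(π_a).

Start at x=257: 257 → 211 → 276 → 296 → 223 → 95 → 82 → … (one orbit).
Decompose π into cycles: lengths [294, 42, 6, 1] (4 cycles, including the fixed point 0).
n − c = 343 − 4 = 339; sign = (−1)^339 = -1.
Zolotarev: (185|343) = -1, matching the cycle-count sign.

-1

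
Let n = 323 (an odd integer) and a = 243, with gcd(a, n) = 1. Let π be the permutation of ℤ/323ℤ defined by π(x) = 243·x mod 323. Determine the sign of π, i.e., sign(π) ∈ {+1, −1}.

Orbit of 111 under x↦243x: [111, 164, 123, 173, 49, 279, 290]… (length divides ord_323(243)).
π_243 has 5 disjoint cycles with lengths [144, 144, 18, 16, 1] on {0,…,322}.
323 − 5 = 318 transpositions; sign(π) = (−1)^318 = +1.
The Jacobi symbol (243|323) = +1 (Zolotarev) agrees.

+1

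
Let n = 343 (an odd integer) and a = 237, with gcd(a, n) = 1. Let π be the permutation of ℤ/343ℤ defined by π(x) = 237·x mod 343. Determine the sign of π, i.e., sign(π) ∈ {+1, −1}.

Orbit of 279 under x↦237x: [279, 267, 167, 134, 202, 197, 41]… (length divides ord_343(237)).
π_237 has 10 disjoint cycles with lengths [98, 98, 98, 14, 14, 14, 2, 2, 2, 1] on {0,…,342}.
10 cycles on 343: each ℓ→(−1)^(ℓ−1), product (−1)^333 = -1.
(237|343)_J = -1 (Zolotarev's lemma cross-check).

-1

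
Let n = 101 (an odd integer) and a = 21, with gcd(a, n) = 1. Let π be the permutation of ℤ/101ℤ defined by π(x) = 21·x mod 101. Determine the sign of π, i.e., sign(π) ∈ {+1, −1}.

+1

Start at x=37: 37 → 70 → 56 → 65 → 52 → 82 → 5 → … (one orbit).
π_21 has 3 disjoint cycles with lengths [50, 50, 1] on {0,…,100}.
101 − 3 = 98 transpositions; sign(π) = (−1)^98 = +1.
The Jacobi symbol (21|101) = +1 (Zolotarev) agrees.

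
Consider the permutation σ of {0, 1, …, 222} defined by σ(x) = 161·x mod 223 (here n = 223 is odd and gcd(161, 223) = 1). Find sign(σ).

Orbit of 78 under x↦161x: [78, 70, 120, 142, 116, 167, 127]… (length divides ord_223(161)).
Cycle lengths of π_161 on ℤ/223ℤ: [222, 1]; 2 cycles in total.
sign(π) = (−1)^{n − #cycles} = (−1)^{223−2} = (−1)^221 = -1.

-1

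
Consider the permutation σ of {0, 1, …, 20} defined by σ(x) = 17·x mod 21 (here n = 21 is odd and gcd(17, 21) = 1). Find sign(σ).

Start at x=17: 17 → 16 → 20 → 4 → 5 → 1 → 17 (one orbit).
5 cycles of lengths [6, 6, 6, 2, 1].
Σ(ℓ_i−1) = 21−5 = 16; sign = (−1)^16 = +1.
Check: (17/21) = +1 by Zolotarev.

+1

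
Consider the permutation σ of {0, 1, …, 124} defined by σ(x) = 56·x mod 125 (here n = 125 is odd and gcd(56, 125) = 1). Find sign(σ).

+1

Orbit of 36 under x↦56x: [36, 16, 21, 51, 106, 61, 41]… (length divides ord_125(56)).
π_56 has 13 disjoint cycles with lengths [25, 25, 25, 25, 5, 5, 5, 5, 1, 1, 1, 1, 1] on {0,…,124}.
125 − 13 = 112 transpositions; sign(π) = (−1)^112 = +1.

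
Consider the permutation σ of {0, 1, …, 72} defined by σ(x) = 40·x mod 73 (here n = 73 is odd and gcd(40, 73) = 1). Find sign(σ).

Trace 27: π^k(27) = [27, 58, 57, 17, 23, 44, 8] for k=0..6.
Decompose π into cycles: lengths [72, 1] (2 cycles, including the fixed point 0).
n − c = 73 − 2 = 71; sign = (−1)^71 = -1.
The Jacobi symbol (40|73) = -1 (Zolotarev) agrees.

-1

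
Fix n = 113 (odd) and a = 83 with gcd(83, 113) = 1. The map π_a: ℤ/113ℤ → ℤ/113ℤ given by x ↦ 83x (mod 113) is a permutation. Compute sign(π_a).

Start at x=83: 83 → 109 → 7 → 16 → 85 → 49 → 112 → … (one orbit).
Decompose π into cycles: lengths [14, 14, 14, 14, 14, 14, 14, 14, 1] (9 cycles, including the fixed point 0).
sign(π) = (−1)^{n − #cycles} = (−1)^{113−9} = (−1)^104 = +1.

+1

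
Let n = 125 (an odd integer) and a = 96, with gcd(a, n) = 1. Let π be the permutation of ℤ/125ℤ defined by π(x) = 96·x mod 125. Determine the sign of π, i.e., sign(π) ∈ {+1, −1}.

+1

Start at x=1: 1 → 96 → 91 → 111 → 31 → 101 → 71 → … (one orbit).
Cycle lengths of π_96 on ℤ/125ℤ: [25, 25, 25, 25, 5, 5, 5, 5, 1, 1, 1, 1, 1]; 13 cycles in total.
125 − 13 = 112 transpositions; sign(π) = (−1)^112 = +1.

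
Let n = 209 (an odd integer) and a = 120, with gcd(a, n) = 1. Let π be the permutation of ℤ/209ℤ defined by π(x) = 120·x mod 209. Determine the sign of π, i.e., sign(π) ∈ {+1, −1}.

Orbit of 54 under x↦120x: [54, 1, 120, 188, 197, 23, 43]… (length divides ord_209(120)).
Cycle lengths of π_120 on ℤ/209ℤ: [18, 18, 18, 18, 18, 18, 18, 18, 18, 18, 9, 9, 2, 2, 2, 2, 2, 1]; 18 cycles in total.
With 18 cycles on 209 points, sign = (−1)^{209−18} = -1.

-1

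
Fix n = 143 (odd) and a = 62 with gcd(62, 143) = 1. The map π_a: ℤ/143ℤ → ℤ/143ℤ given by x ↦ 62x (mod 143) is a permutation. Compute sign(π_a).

-1

Orbit of 81 under x↦62x: [81, 17, 53, 140, 100, 51, 16]… (length divides ord_143(62)).
Decompose π into cycles: lengths [30, 30, 30, 30, 10, 6, 6, 1] (8 cycles, including the fixed point 0).
n − c = 143 − 8 = 135; sign = (−1)^135 = -1.
The Jacobi symbol (62|143) = -1 (Zolotarev) agrees.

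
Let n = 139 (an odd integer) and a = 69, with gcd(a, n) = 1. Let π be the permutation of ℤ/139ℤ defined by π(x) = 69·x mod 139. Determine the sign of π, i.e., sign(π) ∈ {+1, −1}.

+1

Trace 1: π^k(1) = [1, 69, 35, 52, 113, 13, 63] for k=0..6.
Decompose π into cycles: lengths [69, 69, 1] (3 cycles, including the fixed point 0).
sign(π) = (−1)^{n − #cycles} = (−1)^{139−3} = (−1)^136 = +1.
(69|139)_J = +1 (Zolotarev's lemma cross-check).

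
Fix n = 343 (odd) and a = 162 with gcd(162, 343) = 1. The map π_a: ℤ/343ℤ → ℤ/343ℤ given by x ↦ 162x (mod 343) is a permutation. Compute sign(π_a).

+1

Trace 148: π^k(148) = [148, 309, 323, 190, 253, 169, 281] for k=0..6.
Cycle lengths of π_162 on ℤ/343ℤ: [49, 49, 49, 49, 49, 49, 7, 7, 7, 7, 7, 7, 1, 1, 1, 1, 1, 1, 1]; 19 cycles in total.
19 cycles on 343: each ℓ→(−1)^(ℓ−1), product (−1)^324 = +1.
Via Zolotarev, sign(π_{162}) = (162|343) = +1.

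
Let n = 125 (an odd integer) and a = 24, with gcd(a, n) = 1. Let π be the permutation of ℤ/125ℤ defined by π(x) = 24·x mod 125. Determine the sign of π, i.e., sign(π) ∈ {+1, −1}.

Trace 124: π^k(124) = [124, 101, 49, 51, 99, 1, 24] for k=0..6.
Decompose π into cycles: lengths [10, 10, 10, 10, 10, 10, 10, 10, 10, 10, 2, 2, 2, 2, 2, 2, 2, 2, 2, 2, 2, 2, 1] (23 cycles, including the fixed point 0).
With 23 cycles on 125 points, sign = (−1)^{125−23} = +1.
The Jacobi symbol (24|125) = +1 (Zolotarev) agrees.

+1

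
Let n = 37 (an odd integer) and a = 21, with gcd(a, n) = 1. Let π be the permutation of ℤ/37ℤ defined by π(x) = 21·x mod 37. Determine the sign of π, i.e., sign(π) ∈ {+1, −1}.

Orbit of 16 under x↦21x: [16, 3, 26, 28, 33, 27, 12]… (length divides ord_37(21)).
The orbit structure of x ↦ 21x mod 37: 3 orbits of sizes [18, 18, 1].
Σ(ℓ_i−1) = 37−3 = 34; sign = (−1)^34 = +1.
Via Zolotarev, sign(π_{21}) = (21|37) = +1.

+1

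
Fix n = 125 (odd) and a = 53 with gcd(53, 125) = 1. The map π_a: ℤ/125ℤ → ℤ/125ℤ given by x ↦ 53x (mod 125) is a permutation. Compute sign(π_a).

-1

Trace 6: π^k(6) = [6, 68, 104, 12, 11, 83, 24] for k=0..6.
The orbit structure of x ↦ 53x mod 125: 4 orbits of sizes [100, 20, 4, 1].
sign(π) = (−1)^{n − #cycles} = (−1)^{125−4} = (−1)^121 = -1.
Check: (53/125) = -1 by Zolotarev.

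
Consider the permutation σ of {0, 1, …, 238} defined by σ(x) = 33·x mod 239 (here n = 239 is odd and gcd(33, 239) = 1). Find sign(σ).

Trace 80: π^k(80) = [80, 11, 124, 29, 1, 33, 133] for k=0..6.
The orbit structure of x ↦ 33x mod 239: 3 orbits of sizes [119, 119, 1].
Σ(ℓ_i−1) = 239−3 = 236; sign = (−1)^236 = +1.

+1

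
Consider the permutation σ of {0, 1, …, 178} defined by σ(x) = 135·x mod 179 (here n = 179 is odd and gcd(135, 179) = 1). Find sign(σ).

Trace 31: π^k(31) = [31, 68, 51, 83, 107, 125, 49] for k=0..6.
π_135 has 3 disjoint cycles with lengths [89, 89, 1] on {0,…,178}.
n − c = 179 − 3 = 176; sign = (−1)^176 = +1.
The Jacobi symbol (135|179) = +1 (Zolotarev) agrees.

+1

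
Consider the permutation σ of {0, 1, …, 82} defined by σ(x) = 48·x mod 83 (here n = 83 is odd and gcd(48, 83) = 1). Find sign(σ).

+1

Trace 4: π^k(4) = [4, 26, 3, 61, 23, 25, 38] for k=0..6.
Cycle type of π: 41×2 + 1; total 3 cycles.
sign(π) = (−1)^{n − #cycles} = (−1)^{83−3} = (−1)^80 = +1.
The Jacobi symbol (48|83) = +1 (Zolotarev) agrees.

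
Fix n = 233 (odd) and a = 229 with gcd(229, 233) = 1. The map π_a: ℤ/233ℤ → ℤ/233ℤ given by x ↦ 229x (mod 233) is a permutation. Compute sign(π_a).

Trace 195: π^k(195) = [195, 152, 91, 102, 58, 1, 229] for k=0..6.
The orbit structure of x ↦ 229x mod 233: 5 orbits of sizes [58, 58, 58, 58, 1].
233 − 5 = 228 transpositions; sign(π) = (−1)^228 = +1.

+1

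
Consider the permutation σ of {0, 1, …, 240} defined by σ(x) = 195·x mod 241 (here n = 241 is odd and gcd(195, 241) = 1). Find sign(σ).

-1

Start at x=63: 63 → 235 → 35 → 77 → 73 → 16 → 228 → … (one orbit).
Cycle type of π: 240 + 1; total 2 cycles.
sign(π) = (−1)^{n − #cycles} = (−1)^{241−2} = (−1)^239 = -1.
Check: (195/241) = -1 by Zolotarev.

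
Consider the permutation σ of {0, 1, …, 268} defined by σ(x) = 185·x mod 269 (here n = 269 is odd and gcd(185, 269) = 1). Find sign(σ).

+1

Start at x=205: 205 → 265 → 67 → 21 → 119 → 226 → 115 → … (one orbit).
Decompose π into cycles: lengths [67, 67, 67, 67, 1] (5 cycles, including the fixed point 0).
Σ(ℓ_i−1) = 269−5 = 264; sign = (−1)^264 = +1.
(185|269)_J = +1 (Zolotarev's lemma cross-check).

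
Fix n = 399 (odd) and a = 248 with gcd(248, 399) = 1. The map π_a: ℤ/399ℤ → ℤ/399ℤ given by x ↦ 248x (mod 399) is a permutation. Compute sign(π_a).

+1

Orbit of 58 under x↦248x: [58, 20, 172, 362, 1, 248]… (length divides ord_399(248)).
π_248 has 95 disjoint cycles with lengths [6, 6, 6, 6, 6, 6, 6, 6, 6, 6, 6, 6, 6, 6, 6, 6, 6, 6, 6, 6, 6, 6, 6, 6, 6, 6, 6, 6, 6, 6, 6, 6, 6, 6, 6, 6, 6, 6, 6, 6, 6, 6, 6, 6, 6, 6, 6, 6, 6, 6, 6, 6, 6, 6, 6, 6, 6, 2, 2, 2, 2, 2, 2, 2, 2, 2, 2, 2, 2, 2, 2, 2, 2, 2, 2, 2, 1, 1, 1, 1, 1, 1, 1, 1, 1, 1, 1, 1, 1, 1, 1, 1, 1, 1, 1] on {0,…,398}.
sign(π) = (−1)^{n − #cycles} = (−1)^{399−95} = (−1)^304 = +1.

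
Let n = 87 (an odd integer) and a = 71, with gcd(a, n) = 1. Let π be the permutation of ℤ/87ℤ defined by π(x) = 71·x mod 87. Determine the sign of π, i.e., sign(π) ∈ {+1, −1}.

-1

Start at x=80: 80 → 25 → 35 → 49 → 86 → 16 → 5 → … (one orbit).
The orbit structure of x ↦ 71x mod 87: 8 orbits of sizes [14, 14, 14, 14, 14, 14, 2, 1].
Σ(ℓ_i−1) = 87−8 = 79; sign = (−1)^79 = -1.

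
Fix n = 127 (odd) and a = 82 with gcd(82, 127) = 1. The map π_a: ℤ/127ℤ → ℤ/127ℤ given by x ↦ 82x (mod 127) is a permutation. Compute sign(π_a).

+1

Start at x=34: 34 → 121 → 16 → 42 → 15 → 87 → 22 → … (one orbit).
π_82 has 3 disjoint cycles with lengths [63, 63, 1] on {0,…,126}.
n − c = 127 − 3 = 124; sign = (−1)^124 = +1.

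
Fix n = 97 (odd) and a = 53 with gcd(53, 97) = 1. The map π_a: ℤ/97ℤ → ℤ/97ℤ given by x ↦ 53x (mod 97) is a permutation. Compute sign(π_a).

Orbit of 93 under x↦53x: [93, 79, 16, 72, 33, 3, 62]… (length divides ord_97(53)).
Cycle lengths of π_53 on ℤ/97ℤ: [48, 48, 1]; 3 cycles in total.
Σ(ℓ_i−1) = 97−3 = 94; sign = (−1)^94 = +1.
Check: (53/97) = +1 by Zolotarev.

+1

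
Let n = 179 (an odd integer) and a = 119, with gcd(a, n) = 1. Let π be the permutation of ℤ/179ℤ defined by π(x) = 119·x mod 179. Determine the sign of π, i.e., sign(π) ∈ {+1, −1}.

Orbit of 25 under x↦119x: [25, 111, 142, 72, 155, 8, 57]… (length divides ord_179(119)).
π_119 has 2 disjoint cycles with lengths [178, 1] on {0,…,178}.
sign(π) = (−1)^{n − #cycles} = (−1)^{179−2} = (−1)^177 = -1.
Zolotarev: (119|179) = -1, matching the cycle-count sign.

-1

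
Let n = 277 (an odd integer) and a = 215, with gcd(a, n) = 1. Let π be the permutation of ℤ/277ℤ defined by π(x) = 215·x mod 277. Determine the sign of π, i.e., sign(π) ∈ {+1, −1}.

+1

Trace 156: π^k(156) = [156, 23, 236, 49, 9, 273, 248] for k=0..6.
Decompose π into cycles: lengths [69, 69, 69, 69, 1] (5 cycles, including the fixed point 0).
n − c = 277 − 5 = 272; sign = (−1)^272 = +1.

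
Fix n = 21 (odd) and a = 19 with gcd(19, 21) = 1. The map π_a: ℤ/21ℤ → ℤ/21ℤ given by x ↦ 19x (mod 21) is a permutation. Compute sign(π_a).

-1

Start at x=10: 10 → 1 → 19 → 4 → 13 → 16 → 10 (one orbit).
The orbit structure of x ↦ 19x mod 21: 6 orbits of sizes [6, 6, 6, 1, 1, 1].
21 − 6 = 15 transpositions; sign(π) = (−1)^15 = -1.
(19|21)_J = -1 (Zolotarev's lemma cross-check).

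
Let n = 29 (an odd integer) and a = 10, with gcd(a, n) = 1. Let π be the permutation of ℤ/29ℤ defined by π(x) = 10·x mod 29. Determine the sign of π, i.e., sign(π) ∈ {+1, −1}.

-1

Start at x=27: 27 → 9 → 3 → 1 → 10 → 13 → 14 → … (one orbit).
π_10 has 2 disjoint cycles with lengths [28, 1] on {0,…,28}.
With 2 cycles on 29 points, sign = (−1)^{29−2} = -1.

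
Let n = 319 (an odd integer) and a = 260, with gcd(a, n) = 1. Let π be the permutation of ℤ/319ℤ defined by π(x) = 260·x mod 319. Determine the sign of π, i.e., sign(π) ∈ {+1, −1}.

Start at x=59: 59 → 28 → 262 → 173 → 1 → 260 → 291 → … (one orbit).
Cycle lengths of π_260 on ℤ/319ℤ: [10, 10, 10, 10, 10, 10, 10, 10, 10, 10, 10, 10, 10, 10, 10, 10, 10, 10, 10, 10, 10, 10, 10, 10, 10, 10, 10, 10, 10, 2, 2, 2, 2, 2, 2, 2, 2, 2, 2, 2, 2, 2, 2, 1]; 44 cycles in total.
44 cycles on 319: each ℓ→(−1)^(ℓ−1), product (−1)^275 = -1.

-1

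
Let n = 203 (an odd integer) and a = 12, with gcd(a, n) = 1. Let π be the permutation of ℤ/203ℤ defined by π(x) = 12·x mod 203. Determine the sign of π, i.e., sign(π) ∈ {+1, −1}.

Trace 41: π^k(41) = [41, 86, 17, 1, 12, 144, 104] for k=0..6.
π_12 has 23 disjoint cycles with lengths [12, 12, 12, 12, 12, 12, 12, 12, 12, 12, 12, 12, 12, 12, 6, 4, 4, 4, 4, 4, 4, 4, 1] on {0,…,202}.
Σ(ℓ_i−1) = 203−23 = 180; sign = (−1)^180 = +1.

+1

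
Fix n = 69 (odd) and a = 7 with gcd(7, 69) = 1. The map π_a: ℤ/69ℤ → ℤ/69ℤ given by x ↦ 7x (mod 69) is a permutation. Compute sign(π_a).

Orbit of 43 under x↦7x: [43, 25, 37, 52, 19, 64, 34]… (length divides ord_69(7)).
π_7 has 6 disjoint cycles with lengths [22, 22, 22, 1, 1, 1] on {0,…,68}.
n − c = 69 − 6 = 63; sign = (−1)^63 = -1.

-1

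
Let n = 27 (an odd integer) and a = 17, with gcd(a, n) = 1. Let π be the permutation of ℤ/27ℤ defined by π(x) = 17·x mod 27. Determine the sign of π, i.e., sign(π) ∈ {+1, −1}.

Start at x=19: 19 → 26 → 10 → 8 → 1 → 17 → 19 (one orbit).
Cycle lengths of π_17 on ℤ/27ℤ: [6, 6, 6, 2, 2, 2, 2, 1]; 8 cycles in total.
Σ(ℓ_i−1) = 27−8 = 19; sign = (−1)^19 = -1.
The Jacobi symbol (17|27) = -1 (Zolotarev) agrees.

-1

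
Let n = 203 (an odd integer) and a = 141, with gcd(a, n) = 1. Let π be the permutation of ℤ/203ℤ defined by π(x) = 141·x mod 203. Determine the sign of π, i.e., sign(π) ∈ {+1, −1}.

+1

Trace 78: π^k(78) = [78, 36, 1, 141, 190, 197, 169] for k=0..6.
Cycle lengths of π_141 on ℤ/203ℤ: [7, 7, 7, 7, 7, 7, 7, 7, 7, 7, 7, 7, 7, 7, 7, 7, 7, 7, 7, 7, 7, 7, 7, 7, 7, 7, 7, 7, 1, 1, 1, 1, 1, 1, 1]; 35 cycles in total.
Σ(ℓ_i−1) = 203−35 = 168; sign = (−1)^168 = +1.
The Jacobi symbol (141|203) = +1 (Zolotarev) agrees.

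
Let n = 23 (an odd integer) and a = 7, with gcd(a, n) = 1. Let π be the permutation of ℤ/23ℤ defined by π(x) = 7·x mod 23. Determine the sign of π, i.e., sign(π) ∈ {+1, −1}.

Orbit of 20 under x↦7x: [20, 2, 14, 6, 19, 18, 11]… (length divides ord_23(7)).
Decompose π into cycles: lengths [22, 1] (2 cycles, including the fixed point 0).
2 cycles on 23: each ℓ→(−1)^(ℓ−1), product (−1)^21 = -1.

-1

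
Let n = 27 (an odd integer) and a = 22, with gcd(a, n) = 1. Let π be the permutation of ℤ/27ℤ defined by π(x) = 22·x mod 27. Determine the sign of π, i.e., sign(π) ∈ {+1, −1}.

+1

Orbit of 10 under x↦22x: [10, 4, 7, 19, 13, 16, 1]… (length divides ord_27(22)).
Cycle lengths of π_22 on ℤ/27ℤ: [9, 9, 3, 3, 1, 1, 1]; 7 cycles in total.
n − c = 27 − 7 = 20; sign = (−1)^20 = +1.
(22|27)_J = +1 (Zolotarev's lemma cross-check).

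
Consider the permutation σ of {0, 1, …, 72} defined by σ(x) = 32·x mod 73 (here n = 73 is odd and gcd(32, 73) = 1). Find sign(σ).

Trace 37: π^k(37) = [37, 16, 1, 32, 2, 64, 4] for k=0..6.
Cycle type of π: 9×8 + 1; total 9 cycles.
n − c = 73 − 9 = 64; sign = (−1)^64 = +1.
The Jacobi symbol (32|73) = +1 (Zolotarev) agrees.

+1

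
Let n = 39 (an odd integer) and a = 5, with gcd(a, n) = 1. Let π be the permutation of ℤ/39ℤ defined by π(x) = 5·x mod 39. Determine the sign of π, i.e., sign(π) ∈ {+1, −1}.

Start at x=8: 8 → 1 → 5 → 25 → 8 (one orbit).
11 cycles of lengths [4, 4, 4, 4, 4, 4, 4, 4, 4, 2, 1].
39 − 11 = 28 transpositions; sign(π) = (−1)^28 = +1.
Via Zolotarev, sign(π_{5}) = (5|39) = +1.

+1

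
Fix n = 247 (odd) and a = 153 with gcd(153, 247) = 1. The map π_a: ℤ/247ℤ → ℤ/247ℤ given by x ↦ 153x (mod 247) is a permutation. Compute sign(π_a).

+1

Start at x=134: 134 → 1 → 153 → 191 → 77 → 172 → 134 (one orbit).
π_153 has 57 disjoint cycles with lengths [6, 6, 6, 6, 6, 6, 6, 6, 6, 6, 6, 6, 6, 6, 6, 6, 6, 6, 6, 6, 6, 6, 6, 6, 6, 6, 6, 6, 6, 6, 6, 6, 6, 6, 6, 6, 6, 6, 1, 1, 1, 1, 1, 1, 1, 1, 1, 1, 1, 1, 1, 1, 1, 1, 1, 1, 1] on {0,…,246}.
247 − 57 = 190 transpositions; sign(π) = (−1)^190 = +1.
The Jacobi symbol (153|247) = +1 (Zolotarev) agrees.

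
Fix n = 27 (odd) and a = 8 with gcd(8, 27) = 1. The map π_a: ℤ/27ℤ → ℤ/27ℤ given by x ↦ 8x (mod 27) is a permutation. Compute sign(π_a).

-1

Orbit of 1 under x↦8x: [1, 8, 10, 26, 19, 17]… (length divides ord_27(8)).
The orbit structure of x ↦ 8x mod 27: 8 orbits of sizes [6, 6, 6, 2, 2, 2, 2, 1].
n − c = 27 − 8 = 19; sign = (−1)^19 = -1.
(8|27)_J = -1 (Zolotarev's lemma cross-check).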